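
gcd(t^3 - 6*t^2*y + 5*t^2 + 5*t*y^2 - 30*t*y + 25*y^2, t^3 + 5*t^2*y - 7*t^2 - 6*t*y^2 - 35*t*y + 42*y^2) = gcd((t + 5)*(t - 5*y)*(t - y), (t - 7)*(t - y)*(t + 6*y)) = -t + y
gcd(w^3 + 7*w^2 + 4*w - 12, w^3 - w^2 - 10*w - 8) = w + 2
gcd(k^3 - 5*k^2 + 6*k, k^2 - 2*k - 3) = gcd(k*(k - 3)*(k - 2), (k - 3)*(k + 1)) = k - 3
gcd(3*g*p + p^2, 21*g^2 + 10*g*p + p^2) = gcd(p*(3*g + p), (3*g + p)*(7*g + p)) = 3*g + p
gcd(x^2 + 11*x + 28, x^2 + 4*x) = x + 4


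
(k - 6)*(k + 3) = k^2 - 3*k - 18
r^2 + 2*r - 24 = (r - 4)*(r + 6)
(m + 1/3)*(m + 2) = m^2 + 7*m/3 + 2/3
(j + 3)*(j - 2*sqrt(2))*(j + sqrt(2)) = j^3 - sqrt(2)*j^2 + 3*j^2 - 3*sqrt(2)*j - 4*j - 12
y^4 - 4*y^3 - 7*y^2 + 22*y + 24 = (y - 4)*(y - 3)*(y + 1)*(y + 2)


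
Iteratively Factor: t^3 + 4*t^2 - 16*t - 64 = (t + 4)*(t^2 - 16) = (t - 4)*(t + 4)*(t + 4)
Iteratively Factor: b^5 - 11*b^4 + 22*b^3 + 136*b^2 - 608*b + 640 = (b - 5)*(b^4 - 6*b^3 - 8*b^2 + 96*b - 128) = (b - 5)*(b - 4)*(b^3 - 2*b^2 - 16*b + 32) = (b - 5)*(b - 4)^2*(b^2 + 2*b - 8) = (b - 5)*(b - 4)^2*(b - 2)*(b + 4)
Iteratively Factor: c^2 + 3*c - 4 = (c + 4)*(c - 1)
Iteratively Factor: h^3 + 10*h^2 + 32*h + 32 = (h + 2)*(h^2 + 8*h + 16) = (h + 2)*(h + 4)*(h + 4)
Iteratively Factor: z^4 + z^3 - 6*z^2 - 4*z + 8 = (z + 2)*(z^3 - z^2 - 4*z + 4) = (z + 2)^2*(z^2 - 3*z + 2) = (z - 1)*(z + 2)^2*(z - 2)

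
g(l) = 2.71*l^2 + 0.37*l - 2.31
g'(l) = 5.42*l + 0.37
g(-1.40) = 2.48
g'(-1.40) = -7.22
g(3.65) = 35.14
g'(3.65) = 20.15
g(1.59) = 5.13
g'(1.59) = 8.99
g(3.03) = 23.69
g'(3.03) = 16.79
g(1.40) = 3.52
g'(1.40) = 7.96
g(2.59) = 16.83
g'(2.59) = 14.41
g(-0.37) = -2.08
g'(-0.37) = -1.64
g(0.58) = -1.18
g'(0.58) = 3.51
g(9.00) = 220.53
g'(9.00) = 49.15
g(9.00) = 220.53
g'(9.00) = 49.15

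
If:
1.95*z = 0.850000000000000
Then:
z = 0.44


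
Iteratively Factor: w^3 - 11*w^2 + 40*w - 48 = (w - 4)*(w^2 - 7*w + 12) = (w - 4)^2*(w - 3)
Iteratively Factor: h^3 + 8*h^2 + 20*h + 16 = (h + 2)*(h^2 + 6*h + 8) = (h + 2)^2*(h + 4)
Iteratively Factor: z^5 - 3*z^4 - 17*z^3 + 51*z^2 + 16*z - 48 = (z - 3)*(z^4 - 17*z^2 + 16) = (z - 3)*(z + 1)*(z^3 - z^2 - 16*z + 16) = (z - 3)*(z + 1)*(z + 4)*(z^2 - 5*z + 4) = (z - 4)*(z - 3)*(z + 1)*(z + 4)*(z - 1)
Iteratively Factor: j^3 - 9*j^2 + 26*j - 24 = (j - 2)*(j^2 - 7*j + 12) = (j - 3)*(j - 2)*(j - 4)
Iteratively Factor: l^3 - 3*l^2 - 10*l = (l + 2)*(l^2 - 5*l) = l*(l + 2)*(l - 5)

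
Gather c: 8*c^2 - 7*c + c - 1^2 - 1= 8*c^2 - 6*c - 2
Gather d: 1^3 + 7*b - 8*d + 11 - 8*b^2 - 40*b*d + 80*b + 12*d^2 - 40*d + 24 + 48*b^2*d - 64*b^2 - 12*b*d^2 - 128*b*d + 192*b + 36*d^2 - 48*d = -72*b^2 + 279*b + d^2*(48 - 12*b) + d*(48*b^2 - 168*b - 96) + 36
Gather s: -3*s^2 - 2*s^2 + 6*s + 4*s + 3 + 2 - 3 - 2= -5*s^2 + 10*s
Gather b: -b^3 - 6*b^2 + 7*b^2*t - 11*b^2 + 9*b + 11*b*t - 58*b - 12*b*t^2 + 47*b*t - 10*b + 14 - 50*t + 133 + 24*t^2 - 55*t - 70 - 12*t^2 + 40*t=-b^3 + b^2*(7*t - 17) + b*(-12*t^2 + 58*t - 59) + 12*t^2 - 65*t + 77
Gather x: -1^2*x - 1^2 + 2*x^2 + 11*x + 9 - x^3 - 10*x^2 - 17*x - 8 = -x^3 - 8*x^2 - 7*x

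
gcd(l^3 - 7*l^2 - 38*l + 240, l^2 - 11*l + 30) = l - 5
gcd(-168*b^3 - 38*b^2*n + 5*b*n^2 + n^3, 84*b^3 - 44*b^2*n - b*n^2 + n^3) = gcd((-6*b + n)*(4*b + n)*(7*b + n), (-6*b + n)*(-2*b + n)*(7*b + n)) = 42*b^2 - b*n - n^2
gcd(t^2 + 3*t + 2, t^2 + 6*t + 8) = t + 2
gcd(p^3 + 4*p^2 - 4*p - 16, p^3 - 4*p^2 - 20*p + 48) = p^2 + 2*p - 8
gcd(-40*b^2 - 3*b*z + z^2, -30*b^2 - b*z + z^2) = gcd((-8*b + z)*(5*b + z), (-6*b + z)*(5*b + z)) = 5*b + z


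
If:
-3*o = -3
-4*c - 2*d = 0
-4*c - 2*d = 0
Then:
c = -d/2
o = 1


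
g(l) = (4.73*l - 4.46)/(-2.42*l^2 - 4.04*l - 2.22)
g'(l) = (4.73*l - 4.46)*(4.84*l + 4.04)/(-2.42*l^2 - 4.04*l - 2.22)^2 + 4.73/(-2.42*l^2 - 4.04*l - 2.22)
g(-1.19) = 12.02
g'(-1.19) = 18.99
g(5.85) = -0.21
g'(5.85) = 0.02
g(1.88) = -0.24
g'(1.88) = -0.08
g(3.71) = -0.26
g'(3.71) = 0.02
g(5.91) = -0.21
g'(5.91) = 0.02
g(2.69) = -0.27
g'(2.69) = -0.00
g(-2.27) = 2.75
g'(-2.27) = 2.61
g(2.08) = -0.25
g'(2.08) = -0.05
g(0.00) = 2.01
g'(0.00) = -5.79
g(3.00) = -0.27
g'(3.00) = 0.01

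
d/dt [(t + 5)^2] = 2*t + 10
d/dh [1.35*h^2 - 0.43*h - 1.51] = 2.7*h - 0.43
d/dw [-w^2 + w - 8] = 1 - 2*w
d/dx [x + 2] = 1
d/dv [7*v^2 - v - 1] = 14*v - 1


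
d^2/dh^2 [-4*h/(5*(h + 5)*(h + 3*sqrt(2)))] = 8*(-h*(h + 5)^2 - h*(h + 5)*(h + 3*sqrt(2)) - h*(h + 3*sqrt(2))^2 + (h + 5)^2*(h + 3*sqrt(2)) + (h + 5)*(h + 3*sqrt(2))^2)/(5*(h + 5)^3*(h + 3*sqrt(2))^3)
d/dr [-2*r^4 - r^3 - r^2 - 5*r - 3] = -8*r^3 - 3*r^2 - 2*r - 5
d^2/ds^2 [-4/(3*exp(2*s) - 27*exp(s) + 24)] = 4*(-2*(2*exp(s) - 9)^2*exp(s) + (4*exp(s) - 9)*(exp(2*s) - 9*exp(s) + 8))*exp(s)/(3*(exp(2*s) - 9*exp(s) + 8)^3)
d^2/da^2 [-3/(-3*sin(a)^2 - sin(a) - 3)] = 3*(-36*sin(a)^4 - 9*sin(a)^3 + 89*sin(a)^2 + 21*sin(a) - 16)/(3*sin(a)^2 + sin(a) + 3)^3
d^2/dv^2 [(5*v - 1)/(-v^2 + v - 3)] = 2*(-(2*v - 1)^2*(5*v - 1) + 3*(5*v - 2)*(v^2 - v + 3))/(v^2 - v + 3)^3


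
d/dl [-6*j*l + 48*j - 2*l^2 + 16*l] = -6*j - 4*l + 16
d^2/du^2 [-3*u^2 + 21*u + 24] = -6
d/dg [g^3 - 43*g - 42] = 3*g^2 - 43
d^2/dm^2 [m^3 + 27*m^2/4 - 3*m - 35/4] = 6*m + 27/2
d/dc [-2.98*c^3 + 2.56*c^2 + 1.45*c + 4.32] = -8.94*c^2 + 5.12*c + 1.45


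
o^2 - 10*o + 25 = (o - 5)^2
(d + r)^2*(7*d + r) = 7*d^3 + 15*d^2*r + 9*d*r^2 + r^3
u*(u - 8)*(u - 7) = u^3 - 15*u^2 + 56*u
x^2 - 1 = (x - 1)*(x + 1)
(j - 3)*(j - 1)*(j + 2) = j^3 - 2*j^2 - 5*j + 6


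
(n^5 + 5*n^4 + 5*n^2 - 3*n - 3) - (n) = n^5 + 5*n^4 + 5*n^2 - 4*n - 3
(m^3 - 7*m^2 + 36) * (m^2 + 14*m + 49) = m^5 + 7*m^4 - 49*m^3 - 307*m^2 + 504*m + 1764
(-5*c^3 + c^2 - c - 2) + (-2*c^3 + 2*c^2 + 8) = -7*c^3 + 3*c^2 - c + 6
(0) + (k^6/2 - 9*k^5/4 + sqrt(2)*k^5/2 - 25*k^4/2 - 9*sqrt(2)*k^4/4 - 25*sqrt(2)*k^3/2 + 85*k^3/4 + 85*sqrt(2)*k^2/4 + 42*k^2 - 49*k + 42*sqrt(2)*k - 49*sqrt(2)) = k^6/2 - 9*k^5/4 + sqrt(2)*k^5/2 - 25*k^4/2 - 9*sqrt(2)*k^4/4 - 25*sqrt(2)*k^3/2 + 85*k^3/4 + 85*sqrt(2)*k^2/4 + 42*k^2 - 49*k + 42*sqrt(2)*k - 49*sqrt(2)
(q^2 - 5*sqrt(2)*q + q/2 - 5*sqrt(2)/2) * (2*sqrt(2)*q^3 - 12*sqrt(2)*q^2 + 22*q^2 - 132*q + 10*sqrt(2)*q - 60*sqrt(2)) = 2*sqrt(2)*q^5 - 11*sqrt(2)*q^4 + 2*q^4 - 106*sqrt(2)*q^3 - 11*q^3 - 106*q^2 + 550*sqrt(2)*q^2 + 300*sqrt(2)*q + 550*q + 300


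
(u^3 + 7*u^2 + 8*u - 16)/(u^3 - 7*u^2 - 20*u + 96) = (u^2 + 3*u - 4)/(u^2 - 11*u + 24)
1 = 1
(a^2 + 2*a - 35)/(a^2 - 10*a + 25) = (a + 7)/(a - 5)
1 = 1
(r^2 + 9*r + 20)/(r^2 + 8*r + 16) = (r + 5)/(r + 4)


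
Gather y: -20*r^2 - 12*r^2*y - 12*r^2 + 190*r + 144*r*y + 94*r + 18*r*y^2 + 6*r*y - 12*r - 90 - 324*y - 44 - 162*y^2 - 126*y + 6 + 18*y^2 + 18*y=-32*r^2 + 272*r + y^2*(18*r - 144) + y*(-12*r^2 + 150*r - 432) - 128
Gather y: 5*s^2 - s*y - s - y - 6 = 5*s^2 - s + y*(-s - 1) - 6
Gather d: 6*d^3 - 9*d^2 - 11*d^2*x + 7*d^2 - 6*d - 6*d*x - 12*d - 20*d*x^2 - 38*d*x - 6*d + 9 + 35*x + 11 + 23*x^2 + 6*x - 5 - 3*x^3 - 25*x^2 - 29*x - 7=6*d^3 + d^2*(-11*x - 2) + d*(-20*x^2 - 44*x - 24) - 3*x^3 - 2*x^2 + 12*x + 8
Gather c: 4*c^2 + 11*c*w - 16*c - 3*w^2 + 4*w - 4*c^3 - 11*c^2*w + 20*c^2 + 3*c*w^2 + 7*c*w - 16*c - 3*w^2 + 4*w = -4*c^3 + c^2*(24 - 11*w) + c*(3*w^2 + 18*w - 32) - 6*w^2 + 8*w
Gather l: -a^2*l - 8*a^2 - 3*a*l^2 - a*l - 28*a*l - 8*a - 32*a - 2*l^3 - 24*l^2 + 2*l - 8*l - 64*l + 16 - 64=-8*a^2 - 40*a - 2*l^3 + l^2*(-3*a - 24) + l*(-a^2 - 29*a - 70) - 48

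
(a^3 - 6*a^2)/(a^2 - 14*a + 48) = a^2/(a - 8)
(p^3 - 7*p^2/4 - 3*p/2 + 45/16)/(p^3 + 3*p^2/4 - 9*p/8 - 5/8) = (4*p^2 - 12*p + 9)/(2*(2*p^2 - p - 1))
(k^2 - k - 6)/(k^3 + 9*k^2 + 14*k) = (k - 3)/(k*(k + 7))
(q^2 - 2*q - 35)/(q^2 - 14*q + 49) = (q + 5)/(q - 7)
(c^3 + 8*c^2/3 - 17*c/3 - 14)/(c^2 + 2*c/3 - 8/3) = (3*c^2 + 2*c - 21)/(3*c - 4)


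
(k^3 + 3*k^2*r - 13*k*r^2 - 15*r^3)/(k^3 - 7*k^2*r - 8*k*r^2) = (-k^2 - 2*k*r + 15*r^2)/(k*(-k + 8*r))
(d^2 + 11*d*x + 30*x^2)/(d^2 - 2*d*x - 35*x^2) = (-d - 6*x)/(-d + 7*x)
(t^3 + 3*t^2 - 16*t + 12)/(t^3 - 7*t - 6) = (-t^3 - 3*t^2 + 16*t - 12)/(-t^3 + 7*t + 6)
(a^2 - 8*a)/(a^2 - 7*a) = (a - 8)/(a - 7)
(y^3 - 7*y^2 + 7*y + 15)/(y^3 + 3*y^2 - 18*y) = (y^2 - 4*y - 5)/(y*(y + 6))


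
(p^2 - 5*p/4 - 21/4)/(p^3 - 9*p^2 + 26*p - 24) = (p + 7/4)/(p^2 - 6*p + 8)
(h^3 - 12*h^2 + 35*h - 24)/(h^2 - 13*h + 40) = (h^2 - 4*h + 3)/(h - 5)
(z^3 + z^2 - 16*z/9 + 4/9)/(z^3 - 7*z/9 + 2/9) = (z + 2)/(z + 1)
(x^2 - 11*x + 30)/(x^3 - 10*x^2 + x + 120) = (x - 6)/(x^2 - 5*x - 24)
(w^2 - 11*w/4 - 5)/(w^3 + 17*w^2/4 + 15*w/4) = (w - 4)/(w*(w + 3))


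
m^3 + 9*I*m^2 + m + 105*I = (m - 3*I)*(m + 5*I)*(m + 7*I)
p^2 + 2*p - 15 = (p - 3)*(p + 5)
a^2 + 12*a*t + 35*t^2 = (a + 5*t)*(a + 7*t)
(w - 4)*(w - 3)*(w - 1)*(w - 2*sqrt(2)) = w^4 - 8*w^3 - 2*sqrt(2)*w^3 + 19*w^2 + 16*sqrt(2)*w^2 - 38*sqrt(2)*w - 12*w + 24*sqrt(2)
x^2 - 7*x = x*(x - 7)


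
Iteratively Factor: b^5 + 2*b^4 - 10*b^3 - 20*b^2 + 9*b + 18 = (b - 3)*(b^4 + 5*b^3 + 5*b^2 - 5*b - 6) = (b - 3)*(b + 2)*(b^3 + 3*b^2 - b - 3) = (b - 3)*(b + 2)*(b + 3)*(b^2 - 1) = (b - 3)*(b + 1)*(b + 2)*(b + 3)*(b - 1)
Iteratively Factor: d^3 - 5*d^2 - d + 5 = (d - 5)*(d^2 - 1) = (d - 5)*(d - 1)*(d + 1)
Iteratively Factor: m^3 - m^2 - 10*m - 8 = (m - 4)*(m^2 + 3*m + 2) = (m - 4)*(m + 2)*(m + 1)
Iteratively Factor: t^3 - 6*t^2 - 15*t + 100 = (t + 4)*(t^2 - 10*t + 25) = (t - 5)*(t + 4)*(t - 5)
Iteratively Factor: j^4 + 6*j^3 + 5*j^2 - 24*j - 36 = (j + 2)*(j^3 + 4*j^2 - 3*j - 18) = (j - 2)*(j + 2)*(j^2 + 6*j + 9) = (j - 2)*(j + 2)*(j + 3)*(j + 3)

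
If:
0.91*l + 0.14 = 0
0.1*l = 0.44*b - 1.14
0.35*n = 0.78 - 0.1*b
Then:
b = 2.56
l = -0.15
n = 1.50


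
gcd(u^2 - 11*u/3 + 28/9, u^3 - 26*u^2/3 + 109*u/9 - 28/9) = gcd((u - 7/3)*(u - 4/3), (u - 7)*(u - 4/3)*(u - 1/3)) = u - 4/3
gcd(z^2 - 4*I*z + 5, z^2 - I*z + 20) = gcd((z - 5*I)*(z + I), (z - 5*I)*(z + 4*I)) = z - 5*I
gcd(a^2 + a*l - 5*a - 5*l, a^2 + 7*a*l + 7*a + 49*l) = 1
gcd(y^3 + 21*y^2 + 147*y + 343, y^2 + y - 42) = y + 7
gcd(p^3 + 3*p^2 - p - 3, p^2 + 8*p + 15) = p + 3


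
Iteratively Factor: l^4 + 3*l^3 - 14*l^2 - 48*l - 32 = (l + 4)*(l^3 - l^2 - 10*l - 8) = (l + 1)*(l + 4)*(l^2 - 2*l - 8) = (l + 1)*(l + 2)*(l + 4)*(l - 4)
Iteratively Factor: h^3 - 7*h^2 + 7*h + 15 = (h + 1)*(h^2 - 8*h + 15) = (h - 5)*(h + 1)*(h - 3)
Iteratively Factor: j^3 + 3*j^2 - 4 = (j + 2)*(j^2 + j - 2) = (j + 2)^2*(j - 1)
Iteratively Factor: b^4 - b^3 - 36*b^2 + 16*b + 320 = (b - 5)*(b^3 + 4*b^2 - 16*b - 64) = (b - 5)*(b + 4)*(b^2 - 16) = (b - 5)*(b - 4)*(b + 4)*(b + 4)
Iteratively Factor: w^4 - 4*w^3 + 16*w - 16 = (w - 2)*(w^3 - 2*w^2 - 4*w + 8) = (w - 2)*(w + 2)*(w^2 - 4*w + 4) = (w - 2)^2*(w + 2)*(w - 2)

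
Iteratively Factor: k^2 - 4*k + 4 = (k - 2)*(k - 2)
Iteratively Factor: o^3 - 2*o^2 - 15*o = (o - 5)*(o^2 + 3*o) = (o - 5)*(o + 3)*(o)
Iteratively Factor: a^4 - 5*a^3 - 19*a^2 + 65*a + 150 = (a + 2)*(a^3 - 7*a^2 - 5*a + 75) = (a - 5)*(a + 2)*(a^2 - 2*a - 15) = (a - 5)^2*(a + 2)*(a + 3)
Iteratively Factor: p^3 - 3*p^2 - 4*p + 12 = (p - 2)*(p^2 - p - 6) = (p - 2)*(p + 2)*(p - 3)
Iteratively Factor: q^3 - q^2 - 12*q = (q)*(q^2 - q - 12) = q*(q - 4)*(q + 3)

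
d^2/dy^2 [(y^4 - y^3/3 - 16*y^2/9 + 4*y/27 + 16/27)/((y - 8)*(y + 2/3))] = 2*(y^3 - 24*y^2 + 192*y - 72)/(y^3 - 24*y^2 + 192*y - 512)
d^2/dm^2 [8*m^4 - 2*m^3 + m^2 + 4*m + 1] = 96*m^2 - 12*m + 2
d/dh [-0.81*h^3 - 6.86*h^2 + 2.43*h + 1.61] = -2.43*h^2 - 13.72*h + 2.43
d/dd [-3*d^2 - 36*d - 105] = -6*d - 36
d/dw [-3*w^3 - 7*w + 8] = -9*w^2 - 7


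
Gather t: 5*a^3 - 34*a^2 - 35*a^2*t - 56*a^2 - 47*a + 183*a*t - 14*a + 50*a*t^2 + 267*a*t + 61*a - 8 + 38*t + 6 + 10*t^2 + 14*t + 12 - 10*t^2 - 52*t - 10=5*a^3 - 90*a^2 + 50*a*t^2 + t*(-35*a^2 + 450*a)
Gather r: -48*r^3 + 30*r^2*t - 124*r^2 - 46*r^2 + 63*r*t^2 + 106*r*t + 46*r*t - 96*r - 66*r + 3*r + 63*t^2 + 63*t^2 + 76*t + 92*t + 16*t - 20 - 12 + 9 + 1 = -48*r^3 + r^2*(30*t - 170) + r*(63*t^2 + 152*t - 159) + 126*t^2 + 184*t - 22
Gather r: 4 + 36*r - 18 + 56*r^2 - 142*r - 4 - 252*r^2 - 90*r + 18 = -196*r^2 - 196*r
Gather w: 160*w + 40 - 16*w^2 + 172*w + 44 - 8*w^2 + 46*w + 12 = -24*w^2 + 378*w + 96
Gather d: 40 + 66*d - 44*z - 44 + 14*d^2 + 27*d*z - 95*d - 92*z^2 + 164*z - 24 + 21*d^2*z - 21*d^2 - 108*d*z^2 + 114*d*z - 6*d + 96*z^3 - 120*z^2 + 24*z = d^2*(21*z - 7) + d*(-108*z^2 + 141*z - 35) + 96*z^3 - 212*z^2 + 144*z - 28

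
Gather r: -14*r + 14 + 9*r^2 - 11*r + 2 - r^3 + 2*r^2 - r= -r^3 + 11*r^2 - 26*r + 16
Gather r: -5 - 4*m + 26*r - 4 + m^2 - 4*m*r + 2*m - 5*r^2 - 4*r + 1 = m^2 - 2*m - 5*r^2 + r*(22 - 4*m) - 8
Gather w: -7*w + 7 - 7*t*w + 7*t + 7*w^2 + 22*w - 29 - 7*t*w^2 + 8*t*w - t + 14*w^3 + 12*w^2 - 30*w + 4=6*t + 14*w^3 + w^2*(19 - 7*t) + w*(t - 15) - 18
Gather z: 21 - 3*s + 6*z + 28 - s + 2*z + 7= -4*s + 8*z + 56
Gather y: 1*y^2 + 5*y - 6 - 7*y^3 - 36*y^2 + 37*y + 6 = -7*y^3 - 35*y^2 + 42*y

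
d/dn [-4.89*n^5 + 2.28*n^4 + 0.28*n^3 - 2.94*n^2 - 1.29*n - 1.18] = -24.45*n^4 + 9.12*n^3 + 0.84*n^2 - 5.88*n - 1.29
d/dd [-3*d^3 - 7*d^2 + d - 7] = -9*d^2 - 14*d + 1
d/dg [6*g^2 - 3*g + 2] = 12*g - 3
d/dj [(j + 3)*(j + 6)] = 2*j + 9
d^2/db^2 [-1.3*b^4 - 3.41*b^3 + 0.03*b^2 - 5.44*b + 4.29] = -15.6*b^2 - 20.46*b + 0.06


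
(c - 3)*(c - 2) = c^2 - 5*c + 6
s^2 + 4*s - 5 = (s - 1)*(s + 5)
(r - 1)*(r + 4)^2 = r^3 + 7*r^2 + 8*r - 16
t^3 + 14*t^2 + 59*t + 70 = (t + 2)*(t + 5)*(t + 7)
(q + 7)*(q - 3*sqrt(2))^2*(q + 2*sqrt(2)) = q^4 - 4*sqrt(2)*q^3 + 7*q^3 - 28*sqrt(2)*q^2 - 6*q^2 - 42*q + 36*sqrt(2)*q + 252*sqrt(2)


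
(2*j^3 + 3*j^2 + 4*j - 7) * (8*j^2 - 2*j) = 16*j^5 + 20*j^4 + 26*j^3 - 64*j^2 + 14*j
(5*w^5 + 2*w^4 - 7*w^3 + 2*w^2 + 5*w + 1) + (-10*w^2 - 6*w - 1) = 5*w^5 + 2*w^4 - 7*w^3 - 8*w^2 - w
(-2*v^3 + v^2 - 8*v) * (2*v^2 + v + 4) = -4*v^5 - 23*v^3 - 4*v^2 - 32*v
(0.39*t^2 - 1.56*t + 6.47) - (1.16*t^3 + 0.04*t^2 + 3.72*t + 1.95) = -1.16*t^3 + 0.35*t^2 - 5.28*t + 4.52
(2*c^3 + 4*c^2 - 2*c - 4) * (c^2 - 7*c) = 2*c^5 - 10*c^4 - 30*c^3 + 10*c^2 + 28*c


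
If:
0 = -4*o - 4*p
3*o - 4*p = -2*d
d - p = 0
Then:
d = 0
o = 0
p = 0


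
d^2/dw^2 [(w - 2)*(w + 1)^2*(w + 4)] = 12*w^2 + 24*w - 6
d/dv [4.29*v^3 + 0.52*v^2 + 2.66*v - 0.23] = 12.87*v^2 + 1.04*v + 2.66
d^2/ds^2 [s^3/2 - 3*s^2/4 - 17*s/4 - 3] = 3*s - 3/2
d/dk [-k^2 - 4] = -2*k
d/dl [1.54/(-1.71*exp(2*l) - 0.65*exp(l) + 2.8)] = (5.2668*exp(l) + 1.001)*exp(l)/(1.71*exp(2*l) + 0.65*exp(l) - 2.8)^2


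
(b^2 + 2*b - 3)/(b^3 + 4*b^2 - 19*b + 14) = (b + 3)/(b^2 + 5*b - 14)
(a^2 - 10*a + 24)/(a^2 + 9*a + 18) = (a^2 - 10*a + 24)/(a^2 + 9*a + 18)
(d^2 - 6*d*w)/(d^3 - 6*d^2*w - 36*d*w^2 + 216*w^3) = d/(d^2 - 36*w^2)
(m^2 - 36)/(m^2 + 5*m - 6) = (m - 6)/(m - 1)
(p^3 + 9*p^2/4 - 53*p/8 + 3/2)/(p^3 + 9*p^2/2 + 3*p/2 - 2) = (8*p^2 - 14*p + 3)/(4*(2*p^2 + p - 1))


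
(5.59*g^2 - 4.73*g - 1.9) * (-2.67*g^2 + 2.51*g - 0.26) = -14.9253*g^4 + 26.66*g^3 - 8.2527*g^2 - 3.5392*g + 0.494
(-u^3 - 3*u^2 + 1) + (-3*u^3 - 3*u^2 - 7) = -4*u^3 - 6*u^2 - 6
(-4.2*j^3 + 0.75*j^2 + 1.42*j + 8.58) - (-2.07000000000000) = -4.2*j^3 + 0.75*j^2 + 1.42*j + 10.65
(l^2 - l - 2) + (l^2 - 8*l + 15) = 2*l^2 - 9*l + 13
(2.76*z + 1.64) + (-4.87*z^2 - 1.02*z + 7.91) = -4.87*z^2 + 1.74*z + 9.55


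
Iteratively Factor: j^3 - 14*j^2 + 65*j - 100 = (j - 4)*(j^2 - 10*j + 25) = (j - 5)*(j - 4)*(j - 5)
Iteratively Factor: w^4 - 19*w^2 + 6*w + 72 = (w - 3)*(w^3 + 3*w^2 - 10*w - 24) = (w - 3)^2*(w^2 + 6*w + 8) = (w - 3)^2*(w + 2)*(w + 4)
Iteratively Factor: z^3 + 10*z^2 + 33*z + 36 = (z + 3)*(z^2 + 7*z + 12) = (z + 3)*(z + 4)*(z + 3)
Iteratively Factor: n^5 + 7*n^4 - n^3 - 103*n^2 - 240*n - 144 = (n + 1)*(n^4 + 6*n^3 - 7*n^2 - 96*n - 144) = (n - 4)*(n + 1)*(n^3 + 10*n^2 + 33*n + 36) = (n - 4)*(n + 1)*(n + 3)*(n^2 + 7*n + 12) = (n - 4)*(n + 1)*(n + 3)*(n + 4)*(n + 3)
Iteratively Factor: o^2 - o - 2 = (o + 1)*(o - 2)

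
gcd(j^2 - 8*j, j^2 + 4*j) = j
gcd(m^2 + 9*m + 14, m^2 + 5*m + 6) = m + 2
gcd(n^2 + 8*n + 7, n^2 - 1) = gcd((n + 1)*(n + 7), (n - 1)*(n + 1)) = n + 1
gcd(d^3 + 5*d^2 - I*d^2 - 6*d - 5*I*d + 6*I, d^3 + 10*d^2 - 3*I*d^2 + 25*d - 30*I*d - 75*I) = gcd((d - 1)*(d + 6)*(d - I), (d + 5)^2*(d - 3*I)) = 1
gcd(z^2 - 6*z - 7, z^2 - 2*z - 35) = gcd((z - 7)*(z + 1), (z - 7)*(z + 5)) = z - 7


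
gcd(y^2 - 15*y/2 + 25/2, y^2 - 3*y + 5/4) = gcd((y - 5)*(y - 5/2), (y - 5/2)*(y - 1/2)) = y - 5/2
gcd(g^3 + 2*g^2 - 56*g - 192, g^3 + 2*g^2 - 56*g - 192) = g^3 + 2*g^2 - 56*g - 192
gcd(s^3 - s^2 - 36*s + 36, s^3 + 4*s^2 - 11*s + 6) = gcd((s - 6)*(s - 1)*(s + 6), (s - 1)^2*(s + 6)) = s^2 + 5*s - 6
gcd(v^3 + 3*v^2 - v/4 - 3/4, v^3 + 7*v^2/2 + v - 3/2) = v^2 + 5*v/2 - 3/2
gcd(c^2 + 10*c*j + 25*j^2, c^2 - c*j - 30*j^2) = c + 5*j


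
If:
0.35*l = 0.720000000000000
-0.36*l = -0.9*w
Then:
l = 2.06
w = 0.82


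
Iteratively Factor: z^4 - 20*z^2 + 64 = (z + 2)*(z^3 - 2*z^2 - 16*z + 32) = (z - 2)*(z + 2)*(z^2 - 16) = (z - 4)*(z - 2)*(z + 2)*(z + 4)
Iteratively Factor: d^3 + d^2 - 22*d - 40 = (d - 5)*(d^2 + 6*d + 8) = (d - 5)*(d + 2)*(d + 4)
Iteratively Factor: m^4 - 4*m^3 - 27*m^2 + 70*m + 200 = (m - 5)*(m^3 + m^2 - 22*m - 40) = (m - 5)*(m + 4)*(m^2 - 3*m - 10) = (m - 5)^2*(m + 4)*(m + 2)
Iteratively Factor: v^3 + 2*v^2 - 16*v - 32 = (v + 4)*(v^2 - 2*v - 8) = (v - 4)*(v + 4)*(v + 2)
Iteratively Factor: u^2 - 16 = (u + 4)*(u - 4)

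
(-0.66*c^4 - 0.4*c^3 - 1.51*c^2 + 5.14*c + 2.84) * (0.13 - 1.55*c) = 1.023*c^5 + 0.5342*c^4 + 2.2885*c^3 - 8.1633*c^2 - 3.7338*c + 0.3692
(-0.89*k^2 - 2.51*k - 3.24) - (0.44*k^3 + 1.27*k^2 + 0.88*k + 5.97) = -0.44*k^3 - 2.16*k^2 - 3.39*k - 9.21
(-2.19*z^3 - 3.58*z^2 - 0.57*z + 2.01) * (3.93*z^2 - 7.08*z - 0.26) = -8.6067*z^5 + 1.4358*z^4 + 23.6757*z^3 + 12.8657*z^2 - 14.0826*z - 0.5226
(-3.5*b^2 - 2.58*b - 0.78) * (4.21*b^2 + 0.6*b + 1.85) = -14.735*b^4 - 12.9618*b^3 - 11.3068*b^2 - 5.241*b - 1.443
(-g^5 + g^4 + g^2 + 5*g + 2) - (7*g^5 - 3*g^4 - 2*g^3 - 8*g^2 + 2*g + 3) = -8*g^5 + 4*g^4 + 2*g^3 + 9*g^2 + 3*g - 1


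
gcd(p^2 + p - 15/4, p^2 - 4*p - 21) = 1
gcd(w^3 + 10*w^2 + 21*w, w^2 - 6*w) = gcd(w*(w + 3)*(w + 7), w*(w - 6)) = w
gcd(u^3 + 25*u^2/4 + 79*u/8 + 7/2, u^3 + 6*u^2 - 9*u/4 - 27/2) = 1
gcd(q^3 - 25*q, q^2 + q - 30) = q - 5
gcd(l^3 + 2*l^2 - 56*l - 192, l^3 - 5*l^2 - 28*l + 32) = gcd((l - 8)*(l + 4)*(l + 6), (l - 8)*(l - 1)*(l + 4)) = l^2 - 4*l - 32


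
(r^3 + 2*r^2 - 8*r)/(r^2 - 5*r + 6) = r*(r + 4)/(r - 3)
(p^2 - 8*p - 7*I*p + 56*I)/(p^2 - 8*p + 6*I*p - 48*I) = (p - 7*I)/(p + 6*I)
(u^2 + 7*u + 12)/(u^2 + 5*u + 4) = (u + 3)/(u + 1)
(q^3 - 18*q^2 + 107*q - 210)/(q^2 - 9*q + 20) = (q^2 - 13*q + 42)/(q - 4)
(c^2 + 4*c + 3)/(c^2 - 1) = (c + 3)/(c - 1)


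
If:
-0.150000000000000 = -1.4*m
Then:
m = 0.11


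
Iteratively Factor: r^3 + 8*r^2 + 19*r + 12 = (r + 4)*(r^2 + 4*r + 3) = (r + 3)*(r + 4)*(r + 1)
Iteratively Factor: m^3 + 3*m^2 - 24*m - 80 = (m + 4)*(m^2 - m - 20) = (m + 4)^2*(m - 5)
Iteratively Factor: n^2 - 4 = (n - 2)*(n + 2)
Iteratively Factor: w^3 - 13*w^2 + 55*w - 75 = (w - 5)*(w^2 - 8*w + 15) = (w - 5)*(w - 3)*(w - 5)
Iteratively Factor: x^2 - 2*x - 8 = (x - 4)*(x + 2)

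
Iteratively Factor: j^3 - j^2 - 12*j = (j - 4)*(j^2 + 3*j) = (j - 4)*(j + 3)*(j)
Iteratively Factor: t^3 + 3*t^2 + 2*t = (t + 1)*(t^2 + 2*t) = t*(t + 1)*(t + 2)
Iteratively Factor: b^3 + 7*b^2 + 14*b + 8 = (b + 4)*(b^2 + 3*b + 2) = (b + 2)*(b + 4)*(b + 1)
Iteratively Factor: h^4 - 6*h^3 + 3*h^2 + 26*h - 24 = (h - 1)*(h^3 - 5*h^2 - 2*h + 24) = (h - 1)*(h + 2)*(h^2 - 7*h + 12) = (h - 4)*(h - 1)*(h + 2)*(h - 3)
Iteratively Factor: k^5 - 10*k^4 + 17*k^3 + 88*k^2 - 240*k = (k)*(k^4 - 10*k^3 + 17*k^2 + 88*k - 240) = k*(k + 3)*(k^3 - 13*k^2 + 56*k - 80) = k*(k - 4)*(k + 3)*(k^2 - 9*k + 20) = k*(k - 4)^2*(k + 3)*(k - 5)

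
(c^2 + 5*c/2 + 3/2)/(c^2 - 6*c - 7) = (c + 3/2)/(c - 7)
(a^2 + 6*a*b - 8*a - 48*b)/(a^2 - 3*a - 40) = (a + 6*b)/(a + 5)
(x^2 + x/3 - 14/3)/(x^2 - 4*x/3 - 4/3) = (3*x + 7)/(3*x + 2)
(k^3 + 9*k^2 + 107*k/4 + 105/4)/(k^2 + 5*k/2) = k + 13/2 + 21/(2*k)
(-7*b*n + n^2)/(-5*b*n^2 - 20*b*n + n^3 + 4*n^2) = (7*b - n)/(5*b*n + 20*b - n^2 - 4*n)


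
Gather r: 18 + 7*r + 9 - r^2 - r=-r^2 + 6*r + 27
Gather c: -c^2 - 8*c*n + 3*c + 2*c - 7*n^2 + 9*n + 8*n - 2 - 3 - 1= -c^2 + c*(5 - 8*n) - 7*n^2 + 17*n - 6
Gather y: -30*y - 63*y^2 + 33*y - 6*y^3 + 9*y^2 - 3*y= -6*y^3 - 54*y^2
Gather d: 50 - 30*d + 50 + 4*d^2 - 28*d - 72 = 4*d^2 - 58*d + 28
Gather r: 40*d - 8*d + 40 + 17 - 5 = 32*d + 52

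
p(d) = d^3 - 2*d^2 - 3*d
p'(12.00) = 381.00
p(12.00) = 1404.00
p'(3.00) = 12.00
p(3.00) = 0.00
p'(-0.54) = 0.03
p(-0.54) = 0.88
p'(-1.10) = 5.03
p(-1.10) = -0.45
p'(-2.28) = 21.72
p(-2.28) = -15.41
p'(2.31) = 3.77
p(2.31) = -5.28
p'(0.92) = -4.14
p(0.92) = -3.67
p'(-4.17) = 65.85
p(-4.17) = -94.78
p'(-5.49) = 109.38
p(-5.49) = -209.28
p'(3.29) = 16.31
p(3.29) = 4.09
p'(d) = 3*d^2 - 4*d - 3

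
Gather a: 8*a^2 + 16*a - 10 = 8*a^2 + 16*a - 10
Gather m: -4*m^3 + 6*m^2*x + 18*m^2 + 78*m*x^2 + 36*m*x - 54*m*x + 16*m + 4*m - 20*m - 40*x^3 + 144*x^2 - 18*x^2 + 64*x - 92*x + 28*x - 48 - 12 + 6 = -4*m^3 + m^2*(6*x + 18) + m*(78*x^2 - 18*x) - 40*x^3 + 126*x^2 - 54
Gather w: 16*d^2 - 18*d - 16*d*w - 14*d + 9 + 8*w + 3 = 16*d^2 - 32*d + w*(8 - 16*d) + 12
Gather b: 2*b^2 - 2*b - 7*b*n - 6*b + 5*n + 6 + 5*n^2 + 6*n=2*b^2 + b*(-7*n - 8) + 5*n^2 + 11*n + 6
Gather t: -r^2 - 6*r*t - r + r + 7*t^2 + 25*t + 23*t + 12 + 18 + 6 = -r^2 + 7*t^2 + t*(48 - 6*r) + 36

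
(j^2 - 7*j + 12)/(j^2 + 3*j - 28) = (j - 3)/(j + 7)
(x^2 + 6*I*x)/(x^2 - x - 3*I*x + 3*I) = x*(x + 6*I)/(x^2 - x - 3*I*x + 3*I)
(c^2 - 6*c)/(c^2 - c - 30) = c/(c + 5)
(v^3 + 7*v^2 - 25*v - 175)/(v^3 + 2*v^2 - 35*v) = (v + 5)/v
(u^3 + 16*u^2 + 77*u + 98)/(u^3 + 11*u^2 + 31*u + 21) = (u^2 + 9*u + 14)/(u^2 + 4*u + 3)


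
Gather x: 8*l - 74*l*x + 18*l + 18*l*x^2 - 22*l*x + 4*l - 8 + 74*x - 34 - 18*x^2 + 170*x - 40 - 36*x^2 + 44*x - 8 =30*l + x^2*(18*l - 54) + x*(288 - 96*l) - 90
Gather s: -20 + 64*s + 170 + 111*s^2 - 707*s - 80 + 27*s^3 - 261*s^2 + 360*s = 27*s^3 - 150*s^2 - 283*s + 70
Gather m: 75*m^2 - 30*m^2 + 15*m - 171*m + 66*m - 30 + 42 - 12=45*m^2 - 90*m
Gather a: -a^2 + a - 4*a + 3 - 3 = -a^2 - 3*a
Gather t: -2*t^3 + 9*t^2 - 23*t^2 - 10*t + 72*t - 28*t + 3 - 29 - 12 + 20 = -2*t^3 - 14*t^2 + 34*t - 18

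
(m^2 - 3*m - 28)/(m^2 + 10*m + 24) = (m - 7)/(m + 6)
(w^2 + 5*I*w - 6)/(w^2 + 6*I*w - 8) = (w + 3*I)/(w + 4*I)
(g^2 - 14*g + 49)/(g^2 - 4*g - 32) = (-g^2 + 14*g - 49)/(-g^2 + 4*g + 32)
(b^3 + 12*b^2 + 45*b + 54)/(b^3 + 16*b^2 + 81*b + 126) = (b + 3)/(b + 7)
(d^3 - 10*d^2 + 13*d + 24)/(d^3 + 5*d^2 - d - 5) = (d^2 - 11*d + 24)/(d^2 + 4*d - 5)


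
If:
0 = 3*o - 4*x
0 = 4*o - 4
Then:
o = 1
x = 3/4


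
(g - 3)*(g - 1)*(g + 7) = g^3 + 3*g^2 - 25*g + 21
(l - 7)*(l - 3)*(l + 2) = l^3 - 8*l^2 + l + 42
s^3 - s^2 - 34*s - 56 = (s - 7)*(s + 2)*(s + 4)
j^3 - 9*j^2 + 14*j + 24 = (j - 6)*(j - 4)*(j + 1)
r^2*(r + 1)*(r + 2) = r^4 + 3*r^3 + 2*r^2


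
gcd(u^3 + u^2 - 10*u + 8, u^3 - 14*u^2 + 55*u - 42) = u - 1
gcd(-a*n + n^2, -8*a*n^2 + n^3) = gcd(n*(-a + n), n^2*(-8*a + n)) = n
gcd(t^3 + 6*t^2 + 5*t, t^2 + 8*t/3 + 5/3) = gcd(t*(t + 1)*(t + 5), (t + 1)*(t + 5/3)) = t + 1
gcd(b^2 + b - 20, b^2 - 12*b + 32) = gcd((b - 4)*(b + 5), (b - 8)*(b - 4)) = b - 4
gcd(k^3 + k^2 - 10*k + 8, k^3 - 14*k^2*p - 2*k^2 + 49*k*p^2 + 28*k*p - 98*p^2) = k - 2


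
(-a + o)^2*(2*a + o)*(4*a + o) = 8*a^4 - 10*a^3*o - 3*a^2*o^2 + 4*a*o^3 + o^4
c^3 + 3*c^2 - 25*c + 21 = (c - 3)*(c - 1)*(c + 7)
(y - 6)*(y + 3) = y^2 - 3*y - 18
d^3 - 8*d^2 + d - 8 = (d - 8)*(d - I)*(d + I)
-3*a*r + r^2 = r*(-3*a + r)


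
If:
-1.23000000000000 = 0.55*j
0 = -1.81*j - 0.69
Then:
No Solution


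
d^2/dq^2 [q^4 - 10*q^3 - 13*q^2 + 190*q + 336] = 12*q^2 - 60*q - 26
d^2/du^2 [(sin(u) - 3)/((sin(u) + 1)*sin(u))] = (-sin(u) + 14 - 3/sin(u) - 12/sin(u)^2 - 6/sin(u)^3)/(sin(u) + 1)^2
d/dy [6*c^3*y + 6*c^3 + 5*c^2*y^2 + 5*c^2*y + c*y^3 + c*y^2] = c*(6*c^2 + 10*c*y + 5*c + 3*y^2 + 2*y)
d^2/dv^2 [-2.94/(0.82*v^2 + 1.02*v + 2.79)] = (3.953712*v^2 + 4.918032*v - 2.94*(1.64*v + 1.02)*(3.28*v + 2.04) + 13.452264)/(0.82*v^2 + 1.02*v + 2.79)^3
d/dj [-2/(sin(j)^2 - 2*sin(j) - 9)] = 4*(sin(j) - 1)*cos(j)/(2*sin(j) + cos(j)^2 + 8)^2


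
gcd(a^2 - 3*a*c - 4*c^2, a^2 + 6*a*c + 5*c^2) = a + c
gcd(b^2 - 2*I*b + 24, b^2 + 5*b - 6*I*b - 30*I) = b - 6*I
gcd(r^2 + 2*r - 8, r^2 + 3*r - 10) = r - 2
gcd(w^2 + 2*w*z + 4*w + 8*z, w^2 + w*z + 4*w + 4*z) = w + 4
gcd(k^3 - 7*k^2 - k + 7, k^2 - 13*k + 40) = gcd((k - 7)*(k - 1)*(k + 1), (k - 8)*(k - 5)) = 1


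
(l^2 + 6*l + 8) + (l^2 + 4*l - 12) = 2*l^2 + 10*l - 4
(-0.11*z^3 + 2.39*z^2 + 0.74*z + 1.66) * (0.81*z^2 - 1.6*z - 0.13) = -0.0891*z^5 + 2.1119*z^4 - 3.2103*z^3 - 0.1501*z^2 - 2.7522*z - 0.2158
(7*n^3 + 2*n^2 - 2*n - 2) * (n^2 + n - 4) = 7*n^5 + 9*n^4 - 28*n^3 - 12*n^2 + 6*n + 8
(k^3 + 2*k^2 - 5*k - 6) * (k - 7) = k^4 - 5*k^3 - 19*k^2 + 29*k + 42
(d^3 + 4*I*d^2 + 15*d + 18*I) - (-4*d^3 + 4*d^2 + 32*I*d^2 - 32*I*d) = 5*d^3 - 4*d^2 - 28*I*d^2 + 15*d + 32*I*d + 18*I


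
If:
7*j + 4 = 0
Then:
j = -4/7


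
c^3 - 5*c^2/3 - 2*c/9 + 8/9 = (c - 4/3)*(c - 1)*(c + 2/3)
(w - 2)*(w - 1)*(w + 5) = w^3 + 2*w^2 - 13*w + 10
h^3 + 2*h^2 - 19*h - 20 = (h - 4)*(h + 1)*(h + 5)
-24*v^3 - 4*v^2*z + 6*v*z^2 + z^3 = (-2*v + z)*(2*v + z)*(6*v + z)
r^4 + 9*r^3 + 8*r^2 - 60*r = r*(r - 2)*(r + 5)*(r + 6)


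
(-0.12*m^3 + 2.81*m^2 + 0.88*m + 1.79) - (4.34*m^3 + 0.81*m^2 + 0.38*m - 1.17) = -4.46*m^3 + 2.0*m^2 + 0.5*m + 2.96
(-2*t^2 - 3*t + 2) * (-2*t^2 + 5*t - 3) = 4*t^4 - 4*t^3 - 13*t^2 + 19*t - 6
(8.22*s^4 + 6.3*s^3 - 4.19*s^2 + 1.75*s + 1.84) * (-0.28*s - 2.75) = -2.3016*s^5 - 24.369*s^4 - 16.1518*s^3 + 11.0325*s^2 - 5.3277*s - 5.06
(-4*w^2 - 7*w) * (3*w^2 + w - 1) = -12*w^4 - 25*w^3 - 3*w^2 + 7*w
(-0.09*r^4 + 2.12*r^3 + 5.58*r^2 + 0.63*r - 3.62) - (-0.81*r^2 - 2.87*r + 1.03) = -0.09*r^4 + 2.12*r^3 + 6.39*r^2 + 3.5*r - 4.65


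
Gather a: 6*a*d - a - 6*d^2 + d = a*(6*d - 1) - 6*d^2 + d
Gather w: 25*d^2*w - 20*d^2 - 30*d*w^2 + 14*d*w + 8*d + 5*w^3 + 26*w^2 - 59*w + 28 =-20*d^2 + 8*d + 5*w^3 + w^2*(26 - 30*d) + w*(25*d^2 + 14*d - 59) + 28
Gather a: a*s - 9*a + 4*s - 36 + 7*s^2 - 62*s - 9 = a*(s - 9) + 7*s^2 - 58*s - 45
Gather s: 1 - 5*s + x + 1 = -5*s + x + 2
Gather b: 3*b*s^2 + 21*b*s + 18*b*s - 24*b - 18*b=b*(3*s^2 + 39*s - 42)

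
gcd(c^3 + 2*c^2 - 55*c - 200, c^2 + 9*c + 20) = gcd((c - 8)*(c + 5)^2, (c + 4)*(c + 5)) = c + 5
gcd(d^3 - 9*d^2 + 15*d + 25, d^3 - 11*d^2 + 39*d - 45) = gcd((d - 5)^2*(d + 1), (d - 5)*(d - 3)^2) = d - 5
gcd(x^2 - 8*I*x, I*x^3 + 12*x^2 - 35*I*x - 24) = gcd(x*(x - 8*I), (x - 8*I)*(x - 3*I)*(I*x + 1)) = x - 8*I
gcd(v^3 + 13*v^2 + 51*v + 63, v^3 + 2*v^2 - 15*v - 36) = v^2 + 6*v + 9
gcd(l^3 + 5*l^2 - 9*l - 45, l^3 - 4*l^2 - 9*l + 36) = l^2 - 9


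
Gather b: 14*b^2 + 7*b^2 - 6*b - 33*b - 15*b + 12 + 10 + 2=21*b^2 - 54*b + 24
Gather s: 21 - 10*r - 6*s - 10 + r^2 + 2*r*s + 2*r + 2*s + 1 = r^2 - 8*r + s*(2*r - 4) + 12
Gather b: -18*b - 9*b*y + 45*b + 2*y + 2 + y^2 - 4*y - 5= b*(27 - 9*y) + y^2 - 2*y - 3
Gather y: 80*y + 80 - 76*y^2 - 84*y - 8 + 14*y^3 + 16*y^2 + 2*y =14*y^3 - 60*y^2 - 2*y + 72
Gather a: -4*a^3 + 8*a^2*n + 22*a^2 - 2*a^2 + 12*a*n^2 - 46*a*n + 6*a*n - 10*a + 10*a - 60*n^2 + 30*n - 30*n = -4*a^3 + a^2*(8*n + 20) + a*(12*n^2 - 40*n) - 60*n^2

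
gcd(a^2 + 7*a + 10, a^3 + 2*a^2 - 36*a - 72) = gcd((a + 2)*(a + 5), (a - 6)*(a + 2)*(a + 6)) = a + 2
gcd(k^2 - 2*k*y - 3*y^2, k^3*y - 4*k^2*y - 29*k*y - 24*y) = 1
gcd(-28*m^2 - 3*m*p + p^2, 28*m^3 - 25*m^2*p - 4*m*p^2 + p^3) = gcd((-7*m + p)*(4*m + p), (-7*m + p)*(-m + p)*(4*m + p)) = -28*m^2 - 3*m*p + p^2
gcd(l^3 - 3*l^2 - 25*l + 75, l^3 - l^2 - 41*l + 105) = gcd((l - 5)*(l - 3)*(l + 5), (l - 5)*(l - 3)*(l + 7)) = l^2 - 8*l + 15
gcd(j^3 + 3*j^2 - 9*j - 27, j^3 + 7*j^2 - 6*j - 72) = j - 3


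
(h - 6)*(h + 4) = h^2 - 2*h - 24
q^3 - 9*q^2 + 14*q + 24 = (q - 6)*(q - 4)*(q + 1)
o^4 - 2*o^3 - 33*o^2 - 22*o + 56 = (o - 7)*(o - 1)*(o + 2)*(o + 4)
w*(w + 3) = w^2 + 3*w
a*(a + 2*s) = a^2 + 2*a*s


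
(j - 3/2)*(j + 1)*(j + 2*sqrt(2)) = j^3 - j^2/2 + 2*sqrt(2)*j^2 - 3*j/2 - sqrt(2)*j - 3*sqrt(2)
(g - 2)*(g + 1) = g^2 - g - 2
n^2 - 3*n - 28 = (n - 7)*(n + 4)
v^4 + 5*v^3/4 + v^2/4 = v^2*(v + 1/4)*(v + 1)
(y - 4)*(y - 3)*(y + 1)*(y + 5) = y^4 - y^3 - 25*y^2 + 37*y + 60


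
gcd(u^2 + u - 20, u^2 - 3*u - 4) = u - 4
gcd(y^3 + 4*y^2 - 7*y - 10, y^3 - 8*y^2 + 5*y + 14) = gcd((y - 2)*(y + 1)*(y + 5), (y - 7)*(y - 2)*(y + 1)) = y^2 - y - 2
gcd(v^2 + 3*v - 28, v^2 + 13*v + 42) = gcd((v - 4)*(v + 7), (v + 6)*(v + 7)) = v + 7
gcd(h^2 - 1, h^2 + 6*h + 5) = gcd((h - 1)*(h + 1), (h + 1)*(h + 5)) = h + 1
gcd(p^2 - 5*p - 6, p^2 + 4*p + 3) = p + 1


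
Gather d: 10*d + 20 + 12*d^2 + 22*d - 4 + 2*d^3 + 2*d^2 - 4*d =2*d^3 + 14*d^2 + 28*d + 16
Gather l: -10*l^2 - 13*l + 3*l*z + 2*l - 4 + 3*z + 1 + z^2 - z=-10*l^2 + l*(3*z - 11) + z^2 + 2*z - 3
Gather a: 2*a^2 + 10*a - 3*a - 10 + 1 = 2*a^2 + 7*a - 9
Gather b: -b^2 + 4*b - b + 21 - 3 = -b^2 + 3*b + 18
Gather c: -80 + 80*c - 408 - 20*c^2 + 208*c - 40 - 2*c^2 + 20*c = -22*c^2 + 308*c - 528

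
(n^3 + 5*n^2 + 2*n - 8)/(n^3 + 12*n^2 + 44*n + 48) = (n - 1)/(n + 6)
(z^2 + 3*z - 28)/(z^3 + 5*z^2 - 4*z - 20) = (z^2 + 3*z - 28)/(z^3 + 5*z^2 - 4*z - 20)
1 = 1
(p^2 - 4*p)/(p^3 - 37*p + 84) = p/(p^2 + 4*p - 21)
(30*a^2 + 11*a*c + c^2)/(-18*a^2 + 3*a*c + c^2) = (-5*a - c)/(3*a - c)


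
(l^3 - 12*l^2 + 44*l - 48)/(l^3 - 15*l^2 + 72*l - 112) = (l^2 - 8*l + 12)/(l^2 - 11*l + 28)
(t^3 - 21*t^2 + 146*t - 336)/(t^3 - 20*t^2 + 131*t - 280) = (t - 6)/(t - 5)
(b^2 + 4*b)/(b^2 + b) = (b + 4)/(b + 1)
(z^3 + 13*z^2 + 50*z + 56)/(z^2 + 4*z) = z + 9 + 14/z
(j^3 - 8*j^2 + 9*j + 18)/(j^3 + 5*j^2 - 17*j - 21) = (j - 6)/(j + 7)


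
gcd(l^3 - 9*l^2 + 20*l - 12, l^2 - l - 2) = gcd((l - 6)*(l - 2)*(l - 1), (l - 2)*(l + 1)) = l - 2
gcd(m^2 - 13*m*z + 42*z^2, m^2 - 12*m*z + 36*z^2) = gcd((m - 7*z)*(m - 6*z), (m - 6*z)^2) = -m + 6*z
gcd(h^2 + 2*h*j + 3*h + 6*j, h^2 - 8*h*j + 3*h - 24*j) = h + 3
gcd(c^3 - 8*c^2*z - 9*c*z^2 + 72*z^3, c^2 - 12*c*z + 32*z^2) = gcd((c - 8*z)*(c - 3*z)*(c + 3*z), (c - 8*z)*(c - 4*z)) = -c + 8*z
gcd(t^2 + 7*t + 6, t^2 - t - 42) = t + 6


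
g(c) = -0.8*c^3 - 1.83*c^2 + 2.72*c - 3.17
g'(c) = -2.4*c^2 - 3.66*c + 2.72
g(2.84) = -28.53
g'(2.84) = -27.03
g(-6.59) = 128.38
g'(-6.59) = -77.39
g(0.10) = -2.92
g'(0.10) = 2.33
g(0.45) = -2.39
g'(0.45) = 0.59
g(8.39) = -581.64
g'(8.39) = -196.93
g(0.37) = -2.45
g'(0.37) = 1.04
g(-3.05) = -5.79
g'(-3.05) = -8.44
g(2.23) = -15.08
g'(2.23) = -17.38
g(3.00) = -33.08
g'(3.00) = -29.86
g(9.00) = -710.12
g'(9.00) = -224.62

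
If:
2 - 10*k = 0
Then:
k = 1/5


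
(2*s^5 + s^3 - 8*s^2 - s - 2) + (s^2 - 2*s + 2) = 2*s^5 + s^3 - 7*s^2 - 3*s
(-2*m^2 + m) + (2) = -2*m^2 + m + 2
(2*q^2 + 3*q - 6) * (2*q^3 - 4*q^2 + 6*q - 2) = 4*q^5 - 2*q^4 - 12*q^3 + 38*q^2 - 42*q + 12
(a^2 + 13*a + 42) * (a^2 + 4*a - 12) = a^4 + 17*a^3 + 82*a^2 + 12*a - 504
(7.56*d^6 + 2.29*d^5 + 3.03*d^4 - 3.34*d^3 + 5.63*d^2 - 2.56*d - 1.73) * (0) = 0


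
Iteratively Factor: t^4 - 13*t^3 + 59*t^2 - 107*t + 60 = (t - 1)*(t^3 - 12*t^2 + 47*t - 60) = (t - 3)*(t - 1)*(t^2 - 9*t + 20) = (t - 5)*(t - 3)*(t - 1)*(t - 4)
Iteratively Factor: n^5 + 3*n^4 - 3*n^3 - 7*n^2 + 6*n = (n)*(n^4 + 3*n^3 - 3*n^2 - 7*n + 6) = n*(n + 2)*(n^3 + n^2 - 5*n + 3) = n*(n + 2)*(n + 3)*(n^2 - 2*n + 1) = n*(n - 1)*(n + 2)*(n + 3)*(n - 1)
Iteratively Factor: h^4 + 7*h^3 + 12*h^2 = (h + 3)*(h^3 + 4*h^2) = h*(h + 3)*(h^2 + 4*h) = h^2*(h + 3)*(h + 4)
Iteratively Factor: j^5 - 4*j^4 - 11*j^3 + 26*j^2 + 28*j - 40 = (j - 1)*(j^4 - 3*j^3 - 14*j^2 + 12*j + 40) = (j - 1)*(j + 2)*(j^3 - 5*j^2 - 4*j + 20) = (j - 5)*(j - 1)*(j + 2)*(j^2 - 4) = (j - 5)*(j - 2)*(j - 1)*(j + 2)*(j + 2)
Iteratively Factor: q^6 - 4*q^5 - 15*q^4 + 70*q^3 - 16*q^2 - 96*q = (q - 2)*(q^5 - 2*q^4 - 19*q^3 + 32*q^2 + 48*q) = (q - 4)*(q - 2)*(q^4 + 2*q^3 - 11*q^2 - 12*q) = (q - 4)*(q - 2)*(q + 4)*(q^3 - 2*q^2 - 3*q) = (q - 4)*(q - 2)*(q + 1)*(q + 4)*(q^2 - 3*q) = q*(q - 4)*(q - 2)*(q + 1)*(q + 4)*(q - 3)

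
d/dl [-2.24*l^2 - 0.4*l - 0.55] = -4.48*l - 0.4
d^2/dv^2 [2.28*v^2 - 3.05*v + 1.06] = 4.56000000000000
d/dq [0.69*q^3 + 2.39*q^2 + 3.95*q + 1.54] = 2.07*q^2 + 4.78*q + 3.95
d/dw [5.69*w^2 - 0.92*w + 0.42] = 11.38*w - 0.92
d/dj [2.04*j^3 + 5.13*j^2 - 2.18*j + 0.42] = 6.12*j^2 + 10.26*j - 2.18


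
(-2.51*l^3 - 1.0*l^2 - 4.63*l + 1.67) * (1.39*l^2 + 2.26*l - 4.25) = -3.4889*l^5 - 7.0626*l^4 + 1.9718*l^3 - 3.8925*l^2 + 23.4517*l - 7.0975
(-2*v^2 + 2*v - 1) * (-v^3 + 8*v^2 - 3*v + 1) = 2*v^5 - 18*v^4 + 23*v^3 - 16*v^2 + 5*v - 1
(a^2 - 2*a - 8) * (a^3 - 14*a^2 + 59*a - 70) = a^5 - 16*a^4 + 79*a^3 - 76*a^2 - 332*a + 560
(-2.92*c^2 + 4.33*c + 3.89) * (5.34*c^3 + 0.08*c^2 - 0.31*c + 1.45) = -15.5928*c^5 + 22.8886*c^4 + 22.0242*c^3 - 5.2651*c^2 + 5.0726*c + 5.6405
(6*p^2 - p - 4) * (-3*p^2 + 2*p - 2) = -18*p^4 + 15*p^3 - 2*p^2 - 6*p + 8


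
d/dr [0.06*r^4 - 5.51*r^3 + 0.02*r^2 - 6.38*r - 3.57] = 0.24*r^3 - 16.53*r^2 + 0.04*r - 6.38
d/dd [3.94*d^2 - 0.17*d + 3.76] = 7.88*d - 0.17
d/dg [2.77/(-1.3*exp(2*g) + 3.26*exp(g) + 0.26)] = (7.202*exp(g) - 9.0302)*exp(g)/(-1.3*exp(2*g) + 3.26*exp(g) + 0.26)^2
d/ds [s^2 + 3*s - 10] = 2*s + 3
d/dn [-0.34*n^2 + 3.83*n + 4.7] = 3.83 - 0.68*n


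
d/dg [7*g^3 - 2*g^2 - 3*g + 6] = 21*g^2 - 4*g - 3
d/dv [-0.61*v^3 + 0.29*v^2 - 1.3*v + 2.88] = -1.83*v^2 + 0.58*v - 1.3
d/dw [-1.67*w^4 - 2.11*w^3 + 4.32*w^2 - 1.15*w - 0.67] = -6.68*w^3 - 6.33*w^2 + 8.64*w - 1.15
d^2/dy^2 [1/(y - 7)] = 2/(y - 7)^3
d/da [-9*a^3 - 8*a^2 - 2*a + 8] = -27*a^2 - 16*a - 2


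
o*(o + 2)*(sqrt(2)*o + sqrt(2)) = sqrt(2)*o^3 + 3*sqrt(2)*o^2 + 2*sqrt(2)*o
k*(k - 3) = k^2 - 3*k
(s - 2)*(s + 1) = s^2 - s - 2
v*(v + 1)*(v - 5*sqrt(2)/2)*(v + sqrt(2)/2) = v^4 - 2*sqrt(2)*v^3 + v^3 - 2*sqrt(2)*v^2 - 5*v^2/2 - 5*v/2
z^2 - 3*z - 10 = (z - 5)*(z + 2)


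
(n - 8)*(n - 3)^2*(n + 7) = n^4 - 7*n^3 - 41*n^2 + 327*n - 504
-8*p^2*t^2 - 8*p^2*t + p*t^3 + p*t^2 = t*(-8*p + t)*(p*t + p)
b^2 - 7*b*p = b*(b - 7*p)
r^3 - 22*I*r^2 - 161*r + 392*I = (r - 8*I)*(r - 7*I)^2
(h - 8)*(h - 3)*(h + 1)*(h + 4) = h^4 - 6*h^3 - 27*h^2 + 76*h + 96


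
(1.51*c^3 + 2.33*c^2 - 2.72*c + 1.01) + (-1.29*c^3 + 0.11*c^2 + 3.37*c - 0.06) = 0.22*c^3 + 2.44*c^2 + 0.65*c + 0.95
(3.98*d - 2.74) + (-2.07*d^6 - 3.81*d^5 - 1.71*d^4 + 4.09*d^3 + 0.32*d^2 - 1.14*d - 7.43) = -2.07*d^6 - 3.81*d^5 - 1.71*d^4 + 4.09*d^3 + 0.32*d^2 + 2.84*d - 10.17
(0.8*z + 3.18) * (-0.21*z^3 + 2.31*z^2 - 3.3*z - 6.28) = -0.168*z^4 + 1.1802*z^3 + 4.7058*z^2 - 15.518*z - 19.9704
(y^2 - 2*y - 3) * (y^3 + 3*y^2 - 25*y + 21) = y^5 + y^4 - 34*y^3 + 62*y^2 + 33*y - 63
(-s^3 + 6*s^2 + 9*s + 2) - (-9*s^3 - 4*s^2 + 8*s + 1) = 8*s^3 + 10*s^2 + s + 1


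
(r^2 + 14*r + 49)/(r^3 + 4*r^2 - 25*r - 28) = (r + 7)/(r^2 - 3*r - 4)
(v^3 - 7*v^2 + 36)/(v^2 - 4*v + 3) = (v^2 - 4*v - 12)/(v - 1)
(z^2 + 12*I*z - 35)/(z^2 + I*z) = (z^2 + 12*I*z - 35)/(z*(z + I))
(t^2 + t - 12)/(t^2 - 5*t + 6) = (t + 4)/(t - 2)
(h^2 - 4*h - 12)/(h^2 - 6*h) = (h + 2)/h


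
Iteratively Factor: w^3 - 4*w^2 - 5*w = (w + 1)*(w^2 - 5*w) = w*(w + 1)*(w - 5)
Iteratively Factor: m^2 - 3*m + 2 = (m - 1)*(m - 2)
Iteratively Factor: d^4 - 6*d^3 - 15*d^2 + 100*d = (d)*(d^3 - 6*d^2 - 15*d + 100) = d*(d - 5)*(d^2 - d - 20) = d*(d - 5)*(d + 4)*(d - 5)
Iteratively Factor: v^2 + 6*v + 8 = (v + 2)*(v + 4)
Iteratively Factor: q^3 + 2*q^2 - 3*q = (q)*(q^2 + 2*q - 3) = q*(q + 3)*(q - 1)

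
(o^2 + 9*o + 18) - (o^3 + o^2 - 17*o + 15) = -o^3 + 26*o + 3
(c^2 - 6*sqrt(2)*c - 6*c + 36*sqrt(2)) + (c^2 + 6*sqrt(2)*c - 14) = 2*c^2 - 6*c - 14 + 36*sqrt(2)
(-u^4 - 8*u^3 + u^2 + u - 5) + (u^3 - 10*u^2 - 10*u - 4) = -u^4 - 7*u^3 - 9*u^2 - 9*u - 9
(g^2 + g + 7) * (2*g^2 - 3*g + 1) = 2*g^4 - g^3 + 12*g^2 - 20*g + 7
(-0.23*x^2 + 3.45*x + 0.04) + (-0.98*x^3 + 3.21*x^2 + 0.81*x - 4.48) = -0.98*x^3 + 2.98*x^2 + 4.26*x - 4.44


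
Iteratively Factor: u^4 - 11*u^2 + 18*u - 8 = (u + 4)*(u^3 - 4*u^2 + 5*u - 2) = (u - 1)*(u + 4)*(u^2 - 3*u + 2) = (u - 1)^2*(u + 4)*(u - 2)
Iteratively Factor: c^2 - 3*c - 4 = (c - 4)*(c + 1)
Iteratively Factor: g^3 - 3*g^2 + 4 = (g - 2)*(g^2 - g - 2) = (g - 2)*(g + 1)*(g - 2)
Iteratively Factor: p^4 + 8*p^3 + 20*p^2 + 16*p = (p + 4)*(p^3 + 4*p^2 + 4*p) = (p + 2)*(p + 4)*(p^2 + 2*p) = (p + 2)^2*(p + 4)*(p)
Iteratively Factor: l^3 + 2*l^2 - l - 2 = (l - 1)*(l^2 + 3*l + 2) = (l - 1)*(l + 1)*(l + 2)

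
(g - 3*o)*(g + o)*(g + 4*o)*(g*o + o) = g^4*o + 2*g^3*o^2 + g^3*o - 11*g^2*o^3 + 2*g^2*o^2 - 12*g*o^4 - 11*g*o^3 - 12*o^4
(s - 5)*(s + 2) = s^2 - 3*s - 10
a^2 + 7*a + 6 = (a + 1)*(a + 6)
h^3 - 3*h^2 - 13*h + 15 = (h - 5)*(h - 1)*(h + 3)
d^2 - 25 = (d - 5)*(d + 5)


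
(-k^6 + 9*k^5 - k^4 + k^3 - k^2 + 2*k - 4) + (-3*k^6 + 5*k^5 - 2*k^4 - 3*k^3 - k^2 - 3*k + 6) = -4*k^6 + 14*k^5 - 3*k^4 - 2*k^3 - 2*k^2 - k + 2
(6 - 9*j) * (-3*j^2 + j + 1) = 27*j^3 - 27*j^2 - 3*j + 6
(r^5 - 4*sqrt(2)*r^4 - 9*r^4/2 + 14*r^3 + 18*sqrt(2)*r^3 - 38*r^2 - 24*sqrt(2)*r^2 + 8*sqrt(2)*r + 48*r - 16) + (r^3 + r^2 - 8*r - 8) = r^5 - 4*sqrt(2)*r^4 - 9*r^4/2 + 15*r^3 + 18*sqrt(2)*r^3 - 37*r^2 - 24*sqrt(2)*r^2 + 8*sqrt(2)*r + 40*r - 24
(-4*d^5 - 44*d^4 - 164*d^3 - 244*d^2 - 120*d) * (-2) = 8*d^5 + 88*d^4 + 328*d^3 + 488*d^2 + 240*d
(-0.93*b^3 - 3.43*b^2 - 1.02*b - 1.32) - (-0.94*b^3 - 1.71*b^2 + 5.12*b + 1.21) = 0.0099999999999999*b^3 - 1.72*b^2 - 6.14*b - 2.53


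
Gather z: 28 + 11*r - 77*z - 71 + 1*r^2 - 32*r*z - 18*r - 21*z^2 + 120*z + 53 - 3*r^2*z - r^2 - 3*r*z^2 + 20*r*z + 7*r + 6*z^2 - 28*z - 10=z^2*(-3*r - 15) + z*(-3*r^2 - 12*r + 15)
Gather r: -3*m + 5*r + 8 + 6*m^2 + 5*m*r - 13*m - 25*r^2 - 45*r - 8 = 6*m^2 - 16*m - 25*r^2 + r*(5*m - 40)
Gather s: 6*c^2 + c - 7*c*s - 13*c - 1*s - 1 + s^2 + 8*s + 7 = 6*c^2 - 12*c + s^2 + s*(7 - 7*c) + 6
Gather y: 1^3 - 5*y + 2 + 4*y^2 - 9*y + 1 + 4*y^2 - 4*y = 8*y^2 - 18*y + 4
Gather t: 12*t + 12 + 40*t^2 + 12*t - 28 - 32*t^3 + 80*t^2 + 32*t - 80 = -32*t^3 + 120*t^2 + 56*t - 96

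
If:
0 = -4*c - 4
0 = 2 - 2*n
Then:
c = -1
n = 1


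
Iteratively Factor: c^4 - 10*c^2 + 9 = (c - 3)*(c^3 + 3*c^2 - c - 3) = (c - 3)*(c - 1)*(c^2 + 4*c + 3) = (c - 3)*(c - 1)*(c + 1)*(c + 3)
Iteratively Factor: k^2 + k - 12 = (k + 4)*(k - 3)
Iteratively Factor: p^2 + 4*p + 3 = (p + 1)*(p + 3)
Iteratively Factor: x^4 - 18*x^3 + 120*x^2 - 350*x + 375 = (x - 5)*(x^3 - 13*x^2 + 55*x - 75) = (x - 5)^2*(x^2 - 8*x + 15) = (x - 5)^2*(x - 3)*(x - 5)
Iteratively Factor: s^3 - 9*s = (s)*(s^2 - 9) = s*(s + 3)*(s - 3)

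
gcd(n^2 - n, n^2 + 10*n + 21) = 1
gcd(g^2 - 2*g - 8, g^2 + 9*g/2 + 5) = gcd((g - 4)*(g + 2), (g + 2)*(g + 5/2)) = g + 2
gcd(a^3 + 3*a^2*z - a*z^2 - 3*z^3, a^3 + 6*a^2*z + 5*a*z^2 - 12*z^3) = -a^2 - 2*a*z + 3*z^2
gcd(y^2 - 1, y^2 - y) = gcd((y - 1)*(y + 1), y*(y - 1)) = y - 1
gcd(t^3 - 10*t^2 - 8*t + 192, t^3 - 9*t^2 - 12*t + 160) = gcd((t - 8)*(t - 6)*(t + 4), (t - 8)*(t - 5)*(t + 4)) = t^2 - 4*t - 32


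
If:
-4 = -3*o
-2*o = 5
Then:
No Solution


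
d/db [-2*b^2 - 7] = -4*b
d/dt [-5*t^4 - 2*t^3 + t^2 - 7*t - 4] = -20*t^3 - 6*t^2 + 2*t - 7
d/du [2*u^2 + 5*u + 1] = 4*u + 5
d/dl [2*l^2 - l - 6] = 4*l - 1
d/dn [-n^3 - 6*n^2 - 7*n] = -3*n^2 - 12*n - 7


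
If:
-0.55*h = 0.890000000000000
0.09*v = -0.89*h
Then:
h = -1.62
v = 16.00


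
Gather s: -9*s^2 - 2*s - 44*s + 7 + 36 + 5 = -9*s^2 - 46*s + 48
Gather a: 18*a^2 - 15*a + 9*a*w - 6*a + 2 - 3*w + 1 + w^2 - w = 18*a^2 + a*(9*w - 21) + w^2 - 4*w + 3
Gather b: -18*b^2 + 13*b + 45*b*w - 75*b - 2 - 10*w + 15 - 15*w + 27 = -18*b^2 + b*(45*w - 62) - 25*w + 40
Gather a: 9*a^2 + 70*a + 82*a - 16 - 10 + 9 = 9*a^2 + 152*a - 17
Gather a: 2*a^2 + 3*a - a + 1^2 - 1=2*a^2 + 2*a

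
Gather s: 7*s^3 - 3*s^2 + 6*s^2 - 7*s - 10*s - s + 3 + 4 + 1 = 7*s^3 + 3*s^2 - 18*s + 8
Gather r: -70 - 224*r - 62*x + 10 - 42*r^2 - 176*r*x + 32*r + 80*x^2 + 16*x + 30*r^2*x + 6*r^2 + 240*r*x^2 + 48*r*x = r^2*(30*x - 36) + r*(240*x^2 - 128*x - 192) + 80*x^2 - 46*x - 60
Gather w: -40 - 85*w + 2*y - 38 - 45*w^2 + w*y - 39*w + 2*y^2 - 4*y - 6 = -45*w^2 + w*(y - 124) + 2*y^2 - 2*y - 84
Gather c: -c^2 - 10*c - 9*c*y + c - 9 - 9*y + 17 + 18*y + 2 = -c^2 + c*(-9*y - 9) + 9*y + 10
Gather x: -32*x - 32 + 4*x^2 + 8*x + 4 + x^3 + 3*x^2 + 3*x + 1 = x^3 + 7*x^2 - 21*x - 27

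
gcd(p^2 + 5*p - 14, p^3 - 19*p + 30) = p - 2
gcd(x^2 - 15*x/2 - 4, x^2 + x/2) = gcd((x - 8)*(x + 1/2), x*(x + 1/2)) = x + 1/2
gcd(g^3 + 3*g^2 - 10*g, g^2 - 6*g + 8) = g - 2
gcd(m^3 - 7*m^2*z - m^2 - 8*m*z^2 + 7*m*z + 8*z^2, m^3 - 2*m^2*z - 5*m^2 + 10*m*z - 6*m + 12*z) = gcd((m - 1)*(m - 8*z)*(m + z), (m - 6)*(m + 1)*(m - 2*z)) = 1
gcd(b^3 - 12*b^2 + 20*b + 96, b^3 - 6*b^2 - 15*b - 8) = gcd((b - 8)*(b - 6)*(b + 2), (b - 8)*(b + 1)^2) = b - 8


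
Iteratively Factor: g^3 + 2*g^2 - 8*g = (g)*(g^2 + 2*g - 8) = g*(g + 4)*(g - 2)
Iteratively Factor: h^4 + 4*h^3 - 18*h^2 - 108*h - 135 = (h + 3)*(h^3 + h^2 - 21*h - 45) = (h - 5)*(h + 3)*(h^2 + 6*h + 9) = (h - 5)*(h + 3)^2*(h + 3)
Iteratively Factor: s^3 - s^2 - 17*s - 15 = (s - 5)*(s^2 + 4*s + 3) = (s - 5)*(s + 1)*(s + 3)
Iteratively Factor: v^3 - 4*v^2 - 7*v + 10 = (v - 5)*(v^2 + v - 2) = (v - 5)*(v - 1)*(v + 2)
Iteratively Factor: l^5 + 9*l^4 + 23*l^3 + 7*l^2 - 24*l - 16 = (l + 4)*(l^4 + 5*l^3 + 3*l^2 - 5*l - 4) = (l - 1)*(l + 4)*(l^3 + 6*l^2 + 9*l + 4) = (l - 1)*(l + 1)*(l + 4)*(l^2 + 5*l + 4) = (l - 1)*(l + 1)^2*(l + 4)*(l + 4)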